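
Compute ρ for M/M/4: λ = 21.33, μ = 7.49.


ρ = λ/(cμ) = 21.33/(4·7.49) = 21.33/29.96 = 0.7119

Final: 0.7119


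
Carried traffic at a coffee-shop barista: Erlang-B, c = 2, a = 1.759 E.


B(2,1.759) = 0.359272 (Erlang-B)
Carried load = a(1 − B) = 1.759·(1 − 0.359272) = 1.759·0.640728 = 1.1270 E

Final: 1.1270 Erlangs


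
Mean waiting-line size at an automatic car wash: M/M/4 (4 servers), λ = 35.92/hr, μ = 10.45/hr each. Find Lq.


a = λ/μ = 3.4373; ρ = a/4 = 0.8593
P₀ = 0.017105
Lq = P₀·a^c·ρ / (c!·(1−ρ)²) = 0.017105·139.59831·0.8593/(24·0.01979)
= 4.32062

Final: 4.32062


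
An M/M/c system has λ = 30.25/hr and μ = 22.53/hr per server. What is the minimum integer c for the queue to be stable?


Stability requires cμ > λ ⇔ c > λ/μ.
λ/μ = 30.25/22.53 = 1.3427
Minimum integer c = ⌊1.3427⌋ + 1 = 2
Check: 2·22.53 = 45.06 > 30.25, while 1·22.53 = 22.53 ≤ 30.25

Final: 2 servers


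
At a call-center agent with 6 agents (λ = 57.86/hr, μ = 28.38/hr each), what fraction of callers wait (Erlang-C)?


a = λ/μ = 2.0388; ρ = a/6 = 0.3398
P₀ = 0.129974 (from M/M/c formula)
C(c,a) = [a^c/(c!(1−ρ))]·P₀ = [71.81187/(720·0.6602)]·0.129974
= 0.15107·0.129974 = 0.019635

Final: 0.019635


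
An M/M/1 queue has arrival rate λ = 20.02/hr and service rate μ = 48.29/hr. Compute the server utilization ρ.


ρ = λ/μ = 20.02/48.29 = 0.4146

Final: 0.4146


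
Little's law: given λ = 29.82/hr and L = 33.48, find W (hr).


W = L/λ = 33.48/29.82 = 1.1227 hr

Final: 1.1227 hr


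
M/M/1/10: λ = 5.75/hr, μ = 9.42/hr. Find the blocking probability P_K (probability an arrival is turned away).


ρ = λ/μ = 5.75/9.42 = 0.6104
P_K = (1−ρ)ρ^K/(1−ρ^(K+1)) = (0.3896·0.007181)/(1 − 0.004383)
= 0.002798/0.995617 = 0.002810

Final: 0.002810


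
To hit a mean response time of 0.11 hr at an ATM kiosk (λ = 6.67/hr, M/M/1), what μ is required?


W = 1/(μ−λ) ⇒ μ − λ = 1/W = 1/0.11 = 9.0909
μ = λ + 1/W = 6.67 + 9.0909 = 15.7609 per hr

Final: 15.7609 /hr


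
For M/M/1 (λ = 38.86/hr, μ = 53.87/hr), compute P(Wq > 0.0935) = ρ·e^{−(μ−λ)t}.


ρ = 38.86/53.87 = 0.7214
P(Wq > t) = ρ·e^{−(μ−λ)t} = 0.7214·e^{−1.4034}
= 0.7214·0.245751 = 0.177277

Final: 0.177277


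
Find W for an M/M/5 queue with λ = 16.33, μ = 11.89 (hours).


a = 1.3734; ρ = 0.2747; P₀ = 0.252989
Lq = P₀·a^c·ρ/(c!(1−ρ)²) = 0.005379
Wq = Lq/λ = 0.005379/16.33 = 0.0003294 hr
W = Wq + 1/μ = 0.0003294 + 0.08410 = 0.08443 hr

Final: 0.08443 hr


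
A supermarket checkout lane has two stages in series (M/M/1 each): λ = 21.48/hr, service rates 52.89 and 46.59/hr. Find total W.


Each node sees arrival rate λ = 21.48/hr (tandem ⇒ throughput preserved).
W₁ = 1/(μ₁−λ) = 1/(52.89−21.48) = 0.03184 hr
W₂ = 1/(μ₂−λ) = 1/(46.59−21.48) = 0.03982 hr
W_total = W₁ + W₂ = 0.03184 + 0.03982 = 0.07166 hr

Final: 0.07166 hr


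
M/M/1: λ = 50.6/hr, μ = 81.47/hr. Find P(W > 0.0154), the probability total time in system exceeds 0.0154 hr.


W ~ Exponential(μ−λ) for M/M/1.
μ − λ = 81.47 − 50.6 = 30.8700
P(W > t) = e^{−(μ−λ)t} = e^{−0.4754} = 0.621638

Final: 0.621638


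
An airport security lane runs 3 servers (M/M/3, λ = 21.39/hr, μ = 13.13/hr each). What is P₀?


a = λ/μ = 21.39/13.13 = 1.6291; ρ = a/c = 0.5430
Σ_{k=0}^{2} a^k/k! (terms k=0..2) = 1.00000 + 1.62909 + 1.32697 = 3.95607
Tail: a^3/(3!(1−ρ)) = 4.32353/(6·0.4570) = 1.57689
P₀ = 1/(3.95607 + 1.57689) = 1/5.53295 = 0.180735

Final: 0.180735


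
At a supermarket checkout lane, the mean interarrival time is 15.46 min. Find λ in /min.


λ = 1/(interarrival time) in consistent units.
1 minute = 1 min, so λ = 1/15.46 = 0.06468 per minute

Final: 0.06468 /min


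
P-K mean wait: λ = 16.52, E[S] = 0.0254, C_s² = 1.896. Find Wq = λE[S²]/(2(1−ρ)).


ρ = λ·E[S] = 16.52·0.0254 = 0.4196
E[S²] = E[S]²(1+C_s²) = 0.0254²·(1+1.896) = 0.001868
Wq = λ·E[S²]/(2(1−ρ)) = 16.52·0.001868/(2·0.5804) = 0.02659 hr

Final: 0.02659 hr


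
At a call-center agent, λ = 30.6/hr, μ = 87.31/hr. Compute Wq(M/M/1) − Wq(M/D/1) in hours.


ρ = 30.6/87.31 = 0.3505
Wq(M/M/1) = ρ/(μ−λ) = 0.3505/56.71 = 0.006180 hr
Wq(M/D/1) = ρ/(2(μ−λ)) = 0.003090 hr
Savings = 0.006180 − 0.003090 = 0.003090 hr

Final: 0.003090 hr


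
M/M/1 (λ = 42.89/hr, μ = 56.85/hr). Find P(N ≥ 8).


ρ = 42.89/56.85 = 0.7544
P(N ≥ n) = ρ^n = 0.7544^8 = 0.104955

Final: 0.104955


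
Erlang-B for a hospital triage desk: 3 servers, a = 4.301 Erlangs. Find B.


B(c,a) = (a^c/c!) / Σ_{k=0}^{c} a^k/k!
a^3/3! = 13.260414
Σ terms (k=0..3): 1.00000 + 4.30100 + 9.24930 + 13.26041 = 27.810714
B = 13.260414/27.810714 = 0.476810

Final: 0.476810


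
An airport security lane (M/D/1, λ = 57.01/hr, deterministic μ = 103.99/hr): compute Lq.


ρ = 57.01/103.99 = 0.5482
M/D/1: Lq = ρ²/(2(1−ρ)) = 0.3006/(2·0.4518) = 0.33263

Final: 0.33263


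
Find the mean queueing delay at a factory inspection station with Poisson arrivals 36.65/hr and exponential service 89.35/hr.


ρ = 36.65/89.35 = 0.4102
Wq = ρ/(μ−λ) = 0.4102/(89.35 − 36.65) = 0.4102/52.70 = 0.007783 hr

Final: 0.007783 hr


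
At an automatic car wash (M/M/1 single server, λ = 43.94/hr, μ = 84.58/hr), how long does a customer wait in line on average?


ρ = 43.94/84.58 = 0.5195
Wq = ρ/(μ−λ) = 0.5195/(84.58 − 43.94) = 0.5195/40.64 = 0.01278 hr

Final: 0.01278 hr


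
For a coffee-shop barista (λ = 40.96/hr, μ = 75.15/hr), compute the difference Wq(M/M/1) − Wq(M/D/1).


ρ = 40.96/75.15 = 0.5450
Wq(M/M/1) = ρ/(μ−λ) = 0.5450/34.19 = 0.01594 hr
Wq(M/D/1) = ρ/(2(μ−λ)) = 0.007971 hr
Savings = 0.01594 − 0.007971 = 0.007971 hr

Final: 0.007971 hr


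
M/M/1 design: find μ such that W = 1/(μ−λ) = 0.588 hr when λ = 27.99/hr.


W = 1/(μ−λ) ⇒ μ − λ = 1/W = 1/0.588 = 1.7007
μ = λ + 1/W = 27.99 + 1.7007 = 29.6907 per hr

Final: 29.6907 /hr


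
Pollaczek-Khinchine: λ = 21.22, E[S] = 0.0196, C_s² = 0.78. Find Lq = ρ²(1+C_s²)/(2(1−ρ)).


ρ = λ·E[S] = 21.22·0.0196 = 0.4159
Lq = ρ²(1+C_s²)/(2(1−ρ)) = 0.1730·(1+0.78)/(2·0.5841)
= 0.1730·1.7800/1.1682 = 0.26358

Final: 0.26358


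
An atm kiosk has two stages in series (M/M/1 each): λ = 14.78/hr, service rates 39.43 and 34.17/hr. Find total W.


Each node sees arrival rate λ = 14.78/hr (tandem ⇒ throughput preserved).
W₁ = 1/(μ₁−λ) = 1/(39.43−14.78) = 0.04057 hr
W₂ = 1/(μ₂−λ) = 1/(34.17−14.78) = 0.05157 hr
W_total = W₁ + W₂ = 0.04057 + 0.05157 = 0.09214 hr

Final: 0.09214 hr


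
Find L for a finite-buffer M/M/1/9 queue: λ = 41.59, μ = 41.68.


ρ = 41.59/41.68 = 0.9978
L = ρ[1 − (K+1)ρ^K + Kρ^(K+1)] / [(1−ρ)(1−ρ^(K+1))]
Numerator: 0.9978·(1 − 10·0.980733 + 9·0.978616) = 0.0002070
Denominator: (0.002159)·(0.021384) = 0.00004618
L = 0.0002070/0.00004618 = 4.4822

Final: 4.4822


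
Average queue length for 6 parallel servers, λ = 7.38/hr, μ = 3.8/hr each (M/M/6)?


a = λ/μ = 1.9421; ρ = a/6 = 0.3237
P₀ = 0.143224
Lq = P₀·a^c·ρ / (c!·(1−ρ)²) = 0.143224·53.65826·0.3237/(720·0.45740)
= 0.007553

Final: 0.007553


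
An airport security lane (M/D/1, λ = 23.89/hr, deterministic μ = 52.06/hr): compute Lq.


ρ = 23.89/52.06 = 0.4589
M/D/1: Lq = ρ²/(2(1−ρ)) = 0.2106/(2·0.5411) = 0.19459

Final: 0.19459


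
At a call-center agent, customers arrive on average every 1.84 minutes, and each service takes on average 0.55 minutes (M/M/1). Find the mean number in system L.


λ = 60/1.84 = 32.6087 /hr
μ = 60/0.55 = 109.0909 /hr
ρ = λ/μ = 32.6087/109.0909 = 0.2989
L = ρ/(1−ρ) = 0.2989/0.7011 = 0.4264

Final: 0.4264


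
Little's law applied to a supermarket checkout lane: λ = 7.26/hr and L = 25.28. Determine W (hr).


W = L/λ = 25.28/7.26 = 3.4821 hr

Final: 3.4821 hr


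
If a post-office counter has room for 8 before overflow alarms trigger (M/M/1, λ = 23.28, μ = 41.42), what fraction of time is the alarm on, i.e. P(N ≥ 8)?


ρ = 23.28/41.42 = 0.5620
P(N ≥ n) = ρ^n = 0.5620^8 = 0.009958

Final: 0.009958


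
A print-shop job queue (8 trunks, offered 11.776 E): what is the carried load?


B(8,11.776) = 0.414094 (Erlang-B)
Carried load = a(1 − B) = 11.776·(1 − 0.414094) = 11.776·0.585906 = 6.8996 E

Final: 6.8996 Erlangs


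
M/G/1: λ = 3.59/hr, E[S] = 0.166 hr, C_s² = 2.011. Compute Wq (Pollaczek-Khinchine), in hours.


ρ = λ·E[S] = 3.59·0.166 = 0.5959
E[S²] = E[S]²(1+C_s²) = 0.166²·(1+2.011) = 0.082971
Wq = λ·E[S²]/(2(1−ρ)) = 3.59·0.082971/(2·0.4041) = 0.36859 hr

Final: 0.36859 hr


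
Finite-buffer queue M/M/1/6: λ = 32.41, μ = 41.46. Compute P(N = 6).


ρ = λ/μ = 32.41/41.46 = 0.7817
P_K = (1−ρ)ρ^K/(1−ρ^(K+1)) = (0.2183·0.228191)/(1 − 0.178381)
= 0.049810/0.821619 = 0.060624

Final: 0.060624


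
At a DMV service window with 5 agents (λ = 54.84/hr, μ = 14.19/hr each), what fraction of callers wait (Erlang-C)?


a = λ/μ = 3.8647; ρ = a/5 = 0.7729
P₀ = 0.015901 (from M/M/c formula)
C(c,a) = [a^c/(c!(1−ρ))]·P₀ = [862.13495/(120·0.2271)]·0.015901
= 31.64105·0.015901 = 0.503125

Final: 0.503125


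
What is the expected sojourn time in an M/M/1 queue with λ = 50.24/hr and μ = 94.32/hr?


W = 1/(μ−λ) = 1/(94.32 − 50.24) = 1/44.08 = 0.02269 hr

Final: 0.02269 hr


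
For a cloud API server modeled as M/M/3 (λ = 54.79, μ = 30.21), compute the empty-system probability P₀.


a = λ/μ = 54.79/30.21 = 1.8136; ρ = a/c = 0.6045
Σ_{k=0}^{2} a^k/k! (terms k=0..2) = 1.00000 + 1.81364 + 1.64464 = 4.45828
Tail: a^3/(3!(1−ρ)) = 5.96557/(6·0.3955) = 2.51423
P₀ = 1/(4.45828 + 2.51423) = 1/6.97251 = 0.143420

Final: 0.143420


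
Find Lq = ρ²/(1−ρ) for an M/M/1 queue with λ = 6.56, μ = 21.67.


ρ = 6.56/21.67 = 0.3027
Lq = ρ²/(1−ρ) = 0.09164/0.6973 = 0.1314

Final: 0.1314


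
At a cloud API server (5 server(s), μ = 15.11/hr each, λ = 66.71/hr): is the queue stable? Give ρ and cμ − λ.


Total capacity cμ = 5·15.11 = 75.55/hr
ρ = λ/(cμ) = 66.71/75.55 = 0.8830
Stable ⇔ ρ < 1: YES
Spare capacity = cμ − λ = 75.55 − 66.71 = 8.84/hr

Final: ρ = 0.8830; stable; margin = 8.84/hr


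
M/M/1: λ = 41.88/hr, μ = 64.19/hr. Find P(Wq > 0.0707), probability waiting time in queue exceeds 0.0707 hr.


ρ = 41.88/64.19 = 0.6524
P(Wq > t) = ρ·e^{−(μ−λ)t} = 0.6524·e^{−1.5773}
= 0.6524·0.206528 = 0.134747

Final: 0.134747


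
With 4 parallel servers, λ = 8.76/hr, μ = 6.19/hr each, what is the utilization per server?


ρ = λ/(cμ) = 8.76/(4·6.19) = 8.76/24.76 = 0.3538

Final: 0.3538


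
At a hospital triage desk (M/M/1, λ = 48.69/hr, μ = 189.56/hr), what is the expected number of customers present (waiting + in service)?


ρ = λ/μ = 48.69/189.56 = 0.2569
L = ρ/(1−ρ) = 0.2569/(1 − 0.2569) = 0.2569/0.7431 = 0.3456

Final: 0.3456


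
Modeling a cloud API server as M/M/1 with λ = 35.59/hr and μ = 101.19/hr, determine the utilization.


ρ = λ/μ = 35.59/101.19 = 0.3517

Final: 0.3517


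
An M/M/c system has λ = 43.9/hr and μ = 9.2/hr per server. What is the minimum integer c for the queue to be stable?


Stability requires cμ > λ ⇔ c > λ/μ.
λ/μ = 43.9/9.2 = 4.7717
Minimum integer c = ⌊4.7717⌋ + 1 = 5
Check: 5·9.2 = 46.00 > 43.9, while 4·9.2 = 36.80 ≤ 43.9

Final: 5 servers


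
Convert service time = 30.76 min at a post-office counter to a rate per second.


μ = 1/(service time) in consistent units.
1 second = 0.0166667 min, so μ = 0.0166667/30.76 = 0.0005418 per second

Final: 0.0005418 /sec


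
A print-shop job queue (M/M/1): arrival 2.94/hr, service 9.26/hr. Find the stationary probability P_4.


ρ = 2.94/9.26 = 0.3175
P_n = (1−ρ)·ρ^n = (1 − 0.3175)·0.3175^4 = 0.6825·0.010161 = 0.006935

Final: 0.006935


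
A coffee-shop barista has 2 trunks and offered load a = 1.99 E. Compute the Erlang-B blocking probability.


B(c,a) = (a^c/c!) / Σ_{k=0}^{c} a^k/k!
a^2/2! = 1.980050
Σ terms (k=0..2): 1.00000 + 1.99000 + 1.98005 = 4.970050
B = 1.980050/4.970050 = 0.398396

Final: 0.398396


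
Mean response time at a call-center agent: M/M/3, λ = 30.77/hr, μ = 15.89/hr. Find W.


a = 1.9364; ρ = 0.6455; P₀ = 0.121581
Lq = P₀·a^c·ρ/(c!(1−ρ)²) = 0.75566
Wq = Lq/λ = 0.75566/30.77 = 0.02456 hr
W = Wq + 1/μ = 0.02456 + 0.06293 = 0.08749 hr

Final: 0.08749 hr


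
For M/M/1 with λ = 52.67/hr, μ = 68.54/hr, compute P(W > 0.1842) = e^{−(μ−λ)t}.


W ~ Exponential(μ−λ) for M/M/1.
μ − λ = 68.54 − 52.67 = 15.8700
P(W > t) = e^{−(μ−λ)t} = e^{−2.9233} = 0.053758

Final: 0.053758


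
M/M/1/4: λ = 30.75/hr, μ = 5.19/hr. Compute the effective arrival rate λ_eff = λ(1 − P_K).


ρ = 5.9249; P_K = (1−ρ)ρ^4/(1−ρ^5) = 0.831333
λ_eff = λ(1 − P_K) = 30.75·(1 − 0.831333) = 30.75·0.168667 = 5.1865 /hr

Final: 5.1865 /hr


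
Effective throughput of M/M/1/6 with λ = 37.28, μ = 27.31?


ρ = 1.3651; P_K = (1−ρ)ρ^6/(1−ρ^7) = 0.301580
λ_eff = λ(1 − P_K) = 37.28·(1 − 0.301580) = 37.28·0.698420 = 26.0371 /hr

Final: 26.0371 /hr


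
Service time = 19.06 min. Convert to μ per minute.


μ = 1/(service time) in consistent units.
1 minute = 1 min, so μ = 1/19.06 = 0.05247 per minute

Final: 0.05247 /min


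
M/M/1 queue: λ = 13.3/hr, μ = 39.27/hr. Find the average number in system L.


ρ = λ/μ = 13.3/39.27 = 0.3387
L = ρ/(1−ρ) = 0.3387/(1 − 0.3387) = 0.3387/0.6613 = 0.5121

Final: 0.5121


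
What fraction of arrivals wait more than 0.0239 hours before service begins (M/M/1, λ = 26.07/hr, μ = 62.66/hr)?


ρ = 26.07/62.66 = 0.4161
P(Wq > t) = ρ·e^{−(μ−λ)t} = 0.4161·e^{−0.8745}
= 0.4161·0.417070 = 0.173524

Final: 0.173524


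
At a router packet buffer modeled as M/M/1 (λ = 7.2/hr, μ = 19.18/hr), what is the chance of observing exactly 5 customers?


ρ = 7.2/19.18 = 0.3754
P_n = (1−ρ)·ρ^n = (1 − 0.3754)·0.3754^5 = 0.6246·0.007455 = 0.004656

Final: 0.004656


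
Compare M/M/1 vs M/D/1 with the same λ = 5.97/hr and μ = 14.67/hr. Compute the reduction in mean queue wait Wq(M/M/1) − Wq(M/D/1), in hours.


ρ = 5.97/14.67 = 0.4070
Wq(M/M/1) = ρ/(μ−λ) = 0.4070/8.70 = 0.04678 hr
Wq(M/D/1) = ρ/(2(μ−λ)) = 0.02339 hr
Savings = 0.04678 − 0.02339 = 0.02339 hr

Final: 0.02339 hr


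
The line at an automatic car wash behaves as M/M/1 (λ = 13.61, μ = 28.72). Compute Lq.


ρ = 13.61/28.72 = 0.4739
Lq = ρ²/(1−ρ) = 0.2246/0.5261 = 0.4268

Final: 0.4268


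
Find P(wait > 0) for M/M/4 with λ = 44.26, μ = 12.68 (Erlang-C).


a = λ/μ = 3.4905; ρ = a/4 = 0.8726
P₀ = 0.015098 (from M/M/c formula)
C(c,a) = [a^c/(c!(1−ρ))]·P₀ = [148.44604/(24·0.1274)]·0.015098
= 48.56284·0.015098 = 0.733209

Final: 0.733209


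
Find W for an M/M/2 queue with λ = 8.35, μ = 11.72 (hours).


a = 0.7125; ρ = 0.3562; P₀ = 0.474678
Lq = P₀·a^c·ρ/(c!(1−ρ)²) = 0.10355
Wq = Lq/λ = 0.10355/8.35 = 0.01240 hr
W = Wq + 1/μ = 0.01240 + 0.08532 = 0.09773 hr

Final: 0.09773 hr


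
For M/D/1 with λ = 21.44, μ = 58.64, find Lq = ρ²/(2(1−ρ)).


ρ = 21.44/58.64 = 0.3656
M/D/1: Lq = ρ²/(2(1−ρ)) = 0.1337/(2·0.6344) = 0.10536

Final: 0.10536


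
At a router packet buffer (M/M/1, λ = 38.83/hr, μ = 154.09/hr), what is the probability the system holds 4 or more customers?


ρ = 38.83/154.09 = 0.2520
P(N ≥ n) = ρ^n = 0.2520^4 = 0.004032

Final: 0.004032


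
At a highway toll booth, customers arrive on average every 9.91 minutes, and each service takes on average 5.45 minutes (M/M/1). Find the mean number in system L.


λ = 60/9.91 = 6.0545 /hr
μ = 60/5.45 = 11.0092 /hr
ρ = λ/μ = 6.0545/11.0092 = 0.5499
L = ρ/(1−ρ) = 0.5499/0.4501 = 1.2220

Final: 1.2220


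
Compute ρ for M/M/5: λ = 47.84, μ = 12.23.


ρ = λ/(cμ) = 47.84/(5·12.23) = 47.84/61.15 = 0.7823

Final: 0.7823


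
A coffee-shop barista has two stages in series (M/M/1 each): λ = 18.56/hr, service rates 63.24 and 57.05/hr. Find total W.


Each node sees arrival rate λ = 18.56/hr (tandem ⇒ throughput preserved).
W₁ = 1/(μ₁−λ) = 1/(63.24−18.56) = 0.02238 hr
W₂ = 1/(μ₂−λ) = 1/(57.05−18.56) = 0.02598 hr
W_total = W₁ + W₂ = 0.02238 + 0.02598 = 0.04836 hr

Final: 0.04836 hr


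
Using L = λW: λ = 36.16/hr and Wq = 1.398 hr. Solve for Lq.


Lq = λWq = 36.16·1.398 = 50.5517

Final: 50.5517


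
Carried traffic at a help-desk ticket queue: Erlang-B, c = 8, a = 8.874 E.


B(8,8.874) = 0.282636 (Erlang-B)
Carried load = a(1 − B) = 8.874·(1 − 0.282636) = 8.874·0.717364 = 6.3659 E

Final: 6.3659 Erlangs


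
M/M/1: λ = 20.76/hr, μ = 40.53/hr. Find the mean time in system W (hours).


W = 1/(μ−λ) = 1/(40.53 − 20.76) = 1/19.77 = 0.05058 hr

Final: 0.05058 hr


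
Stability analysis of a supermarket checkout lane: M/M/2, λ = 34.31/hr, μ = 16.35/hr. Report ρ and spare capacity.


Total capacity cμ = 2·16.35 = 32.70/hr
ρ = λ/(cμ) = 34.31/32.70 = 1.0492
Stable ⇔ ρ < 1: NO
Spare capacity = cμ − λ = 32.70 − 34.31 = -1.61/hr

Final: ρ = 1.0492; unstable; margin = -1.61/hr


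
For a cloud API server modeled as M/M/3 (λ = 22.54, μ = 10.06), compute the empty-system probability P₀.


a = λ/μ = 22.54/10.06 = 2.2406; ρ = a/c = 0.7469
Σ_{k=0}^{2} a^k/k! (terms k=0..2) = 1.00000 + 2.24056 + 2.51005 = 5.75060
Tail: a^3/(3!(1−ρ)) = 11.24781/(6·0.2531) = 7.40530
P₀ = 1/(5.75060 + 7.40530) = 1/13.15590 = 0.076012

Final: 0.076012


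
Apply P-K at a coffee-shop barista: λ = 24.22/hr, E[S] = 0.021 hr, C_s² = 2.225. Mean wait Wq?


ρ = λ·E[S] = 24.22·0.021 = 0.5086
E[S²] = E[S]²(1+C_s²) = 0.021²·(1+2.225) = 0.001422
Wq = λ·E[S²]/(2(1−ρ)) = 24.22·0.001422/(2·0.4914) = 0.03505 hr

Final: 0.03505 hr


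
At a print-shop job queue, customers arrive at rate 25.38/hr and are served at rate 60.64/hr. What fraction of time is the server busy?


ρ = λ/μ = 25.38/60.64 = 0.4185

Final: 0.4185


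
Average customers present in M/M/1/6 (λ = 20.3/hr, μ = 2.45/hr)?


ρ = 20.3/2.45 = 8.2857
L = ρ[1 − (K+1)ρ^K + Kρ^(K+1)] / [(1−ρ)(1−ρ^(K+1))]
Numerator: 8.2857·(1 − 7·323578.547578 + 6·2681079.394217) = 114520399.553001
Denominator: (-7.2857)·(-2681078.394217) = 19533571.157870
L = 114520399.553001/19533571.157870 = 5.8627

Final: 5.8627


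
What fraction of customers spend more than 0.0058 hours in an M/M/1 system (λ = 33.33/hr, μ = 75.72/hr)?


W ~ Exponential(μ−λ) for M/M/1.
μ − λ = 75.72 − 33.33 = 42.3900
P(W > t) = e^{−(μ−λ)t} = e^{−0.2459} = 0.782030

Final: 0.782030


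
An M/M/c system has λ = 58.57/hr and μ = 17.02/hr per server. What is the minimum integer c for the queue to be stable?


Stability requires cμ > λ ⇔ c > λ/μ.
λ/μ = 58.57/17.02 = 3.4412
Minimum integer c = ⌊3.4412⌋ + 1 = 4
Check: 4·17.02 = 68.08 > 58.57, while 3·17.02 = 51.06 ≤ 58.57

Final: 4 servers


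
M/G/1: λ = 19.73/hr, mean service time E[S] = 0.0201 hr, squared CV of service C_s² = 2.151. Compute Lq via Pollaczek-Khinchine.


ρ = λ·E[S] = 19.73·0.0201 = 0.3966
Lq = ρ²(1+C_s²)/(2(1−ρ)) = 0.1573·(1+2.151)/(2·0.6034)
= 0.1573·3.1510/1.2069 = 0.41062

Final: 0.41062


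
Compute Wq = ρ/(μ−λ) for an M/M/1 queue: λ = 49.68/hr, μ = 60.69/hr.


ρ = 49.68/60.69 = 0.8186
Wq = ρ/(μ−λ) = 0.8186/(60.69 − 49.68) = 0.8186/11.01 = 0.07435 hr

Final: 0.07435 hr


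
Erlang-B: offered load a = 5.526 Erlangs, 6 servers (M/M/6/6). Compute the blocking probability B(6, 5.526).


B(c,a) = (a^c/c!) / Σ_{k=0}^{c} a^k/k!
a^6/6! = 39.548752
Σ terms (k=0..6): 1.00000 + 5.52600 + 15.26834 + 28.12428 + 38.85369 + 42.94110 + 39.54875 = 171.262159
B = 39.548752/171.262159 = 0.230925

Final: 0.230925


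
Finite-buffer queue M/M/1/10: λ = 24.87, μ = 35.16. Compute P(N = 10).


ρ = λ/μ = 24.87/35.16 = 0.7073
P_K = (1−ρ)ρ^K/(1−ρ^(K+1)) = (0.2927·0.031352)/(1 − 0.022177)
= 0.009176/0.977823 = 0.009384

Final: 0.009384


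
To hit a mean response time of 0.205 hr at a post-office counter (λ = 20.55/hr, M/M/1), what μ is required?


W = 1/(μ−λ) ⇒ μ − λ = 1/W = 1/0.205 = 4.8780
μ = λ + 1/W = 20.55 + 4.8780 = 25.4280 per hr

Final: 25.4280 /hr


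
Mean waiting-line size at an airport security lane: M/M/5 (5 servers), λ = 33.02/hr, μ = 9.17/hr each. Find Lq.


a = λ/μ = 3.6009; ρ = a/5 = 0.7202
P₀ = 0.022779
Lq = P₀·a^c·ρ / (c!·(1−ρ)²) = 0.022779·605.39477·0.7202/(120·0.07830)
= 1.05696

Final: 1.05696


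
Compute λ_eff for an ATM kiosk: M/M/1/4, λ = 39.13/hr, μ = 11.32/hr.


ρ = 3.4567; P_K = (1−ρ)ρ^4/(1−ρ^5) = 0.712151
λ_eff = λ(1 − P_K) = 39.13·(1 − 0.712151) = 39.13·0.287849 = 11.2635 /hr

Final: 11.2635 /hr


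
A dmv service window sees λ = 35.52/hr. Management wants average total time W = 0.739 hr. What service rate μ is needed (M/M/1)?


W = 1/(μ−λ) ⇒ μ − λ = 1/W = 1/0.739 = 1.3532
μ = λ + 1/W = 35.52 + 1.3532 = 36.8732 per hr

Final: 36.8732 /hr


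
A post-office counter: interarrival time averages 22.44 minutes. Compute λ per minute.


λ = 1/(interarrival time) in consistent units.
1 minute = 1 min, so λ = 1/22.44 = 0.04456 per minute

Final: 0.04456 /min


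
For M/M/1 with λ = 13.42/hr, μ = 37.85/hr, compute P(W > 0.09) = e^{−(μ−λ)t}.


W ~ Exponential(μ−λ) for M/M/1.
μ − λ = 37.85 − 13.42 = 24.4300
P(W > t) = e^{−(μ−λ)t} = e^{−2.1987} = 0.110947

Final: 0.110947


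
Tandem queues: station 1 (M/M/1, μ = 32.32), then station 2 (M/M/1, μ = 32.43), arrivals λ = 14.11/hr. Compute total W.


Each node sees arrival rate λ = 14.11/hr (tandem ⇒ throughput preserved).
W₁ = 1/(μ₁−λ) = 1/(32.32−14.11) = 0.05491 hr
W₂ = 1/(μ₂−λ) = 1/(32.43−14.11) = 0.05459 hr
W_total = W₁ + W₂ = 0.05491 + 0.05459 = 0.10950 hr

Final: 0.10950 hr


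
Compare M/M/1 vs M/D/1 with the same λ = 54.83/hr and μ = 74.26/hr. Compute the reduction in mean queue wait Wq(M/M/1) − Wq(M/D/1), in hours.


ρ = 54.83/74.26 = 0.7384
Wq(M/M/1) = ρ/(μ−λ) = 0.7384/19.43 = 0.03800 hr
Wq(M/D/1) = ρ/(2(μ−λ)) = 0.01900 hr
Savings = 0.03800 − 0.01900 = 0.01900 hr

Final: 0.01900 hr


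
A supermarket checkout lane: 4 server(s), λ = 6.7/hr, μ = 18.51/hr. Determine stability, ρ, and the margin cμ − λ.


Total capacity cμ = 4·18.51 = 74.04/hr
ρ = λ/(cμ) = 6.7/74.04 = 0.09049
Stable ⇔ ρ < 1: YES
Spare capacity = cμ − λ = 74.04 − 6.7 = 67.34/hr

Final: ρ = 0.09049; stable; margin = 67.34/hr


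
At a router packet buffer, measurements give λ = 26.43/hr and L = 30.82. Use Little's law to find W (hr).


W = L/λ = 30.82/26.43 = 1.1661 hr

Final: 1.1661 hr


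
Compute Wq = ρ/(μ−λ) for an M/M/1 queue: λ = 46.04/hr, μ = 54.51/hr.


ρ = 46.04/54.51 = 0.8446
Wq = ρ/(μ−λ) = 0.8446/(54.51 − 46.04) = 0.8446/8.47 = 0.09972 hr

Final: 0.09972 hr


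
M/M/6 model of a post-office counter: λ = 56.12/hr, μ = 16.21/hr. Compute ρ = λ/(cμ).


ρ = λ/(cμ) = 56.12/(6·16.21) = 56.12/97.26 = 0.5770

Final: 0.5770


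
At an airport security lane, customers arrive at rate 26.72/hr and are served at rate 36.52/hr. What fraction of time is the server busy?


ρ = λ/μ = 26.72/36.52 = 0.7317

Final: 0.7317


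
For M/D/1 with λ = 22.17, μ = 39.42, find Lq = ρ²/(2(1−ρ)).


ρ = 22.17/39.42 = 0.5624
M/D/1: Lq = ρ²/(2(1−ρ)) = 0.3163/(2·0.4376) = 0.36141

Final: 0.36141


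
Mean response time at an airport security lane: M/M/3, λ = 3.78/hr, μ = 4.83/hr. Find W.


a = 0.7826; ρ = 0.2609; P₀ = 0.455180
Lq = P₀·a^c·ρ/(c!(1−ρ)²) = 0.01736
Wq = Lq/λ = 0.01736/3.78 = 0.004594 hr
W = Wq + 1/μ = 0.004594 + 0.20704 = 0.21163 hr

Final: 0.21163 hr


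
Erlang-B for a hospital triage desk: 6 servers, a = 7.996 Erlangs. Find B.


B(c,a) = (a^c/c!) / Σ_{k=0}^{c} a^k/k!
a^6/6! = 362.997987
Σ terms (k=0..6): 1.00000 + 7.99600 + 31.96801 + 85.20540 + 170.32559 + 272.38468 + 362.99799 = 931.877664
B = 362.997987/931.877664 = 0.389534

Final: 0.389534


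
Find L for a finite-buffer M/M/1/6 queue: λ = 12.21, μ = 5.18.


ρ = 12.21/5.18 = 2.3571
L = ρ[1 − (K+1)ρ^K + Kρ^(K+1)] / [(1−ρ)(1−ρ^(K+1))]
Numerator: 2.3571·(1 − 7·171.520260 + 6·404.297755) = 2890.198248
Denominator: (-1.3571)·(-403.297755) = 547.332667
L = 2890.198248/547.332667 = 5.2805

Final: 5.2805


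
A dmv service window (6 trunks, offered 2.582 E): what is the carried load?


B(6,2.582) = 0.031647 (Erlang-B)
Carried load = a(1 − B) = 2.582·(1 − 0.031647) = 2.582·0.968353 = 2.5003 E

Final: 2.5003 Erlangs


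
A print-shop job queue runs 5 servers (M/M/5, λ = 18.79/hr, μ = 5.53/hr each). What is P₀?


a = λ/μ = 18.79/5.53 = 3.3978; ρ = a/c = 0.6796
Σ_{k=0}^{4} a^k/k! (terms k=0..4) = 1.00000 + 3.39783 + 5.77262 + 6.53813 + 5.55387 = 22.26245
Tail: a^5/(5!(1−ρ)) = 452.90618/(120·0.3204) = 11.77846
P₀ = 1/(22.26245 + 11.77846) = 1/34.04091 = 0.029376

Final: 0.029376


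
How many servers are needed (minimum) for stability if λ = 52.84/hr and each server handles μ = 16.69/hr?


Stability requires cμ > λ ⇔ c > λ/μ.
λ/μ = 52.84/16.69 = 3.1660
Minimum integer c = ⌊3.1660⌋ + 1 = 4
Check: 4·16.69 = 66.76 > 52.84, while 3·16.69 = 50.07 ≤ 52.84

Final: 4 servers


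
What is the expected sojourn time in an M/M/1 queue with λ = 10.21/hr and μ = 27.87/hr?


W = 1/(μ−λ) = 1/(27.87 − 10.21) = 1/17.66 = 0.05663 hr

Final: 0.05663 hr


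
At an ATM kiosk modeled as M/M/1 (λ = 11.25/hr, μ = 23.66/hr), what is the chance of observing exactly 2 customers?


ρ = 11.25/23.66 = 0.4755
P_n = (1−ρ)·ρ^n = (1 − 0.4755)·0.4755^2 = 0.5245·0.226087 = 0.118586

Final: 0.118586


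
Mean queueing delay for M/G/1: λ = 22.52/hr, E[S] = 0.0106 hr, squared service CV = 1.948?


ρ = λ·E[S] = 22.52·0.0106 = 0.2387
E[S²] = E[S]²(1+C_s²) = 0.0106²·(1+1.948) = 0.0003312
Wq = λ·E[S²]/(2(1−ρ)) = 22.52·0.0003312/(2·0.7613) = 0.004899 hr

Final: 0.004899 hr


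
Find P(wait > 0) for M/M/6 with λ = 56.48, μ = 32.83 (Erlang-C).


a = λ/μ = 1.7204; ρ = a/6 = 0.2867
P₀ = 0.178893 (from M/M/c formula)
C(c,a) = [a^c/(c!(1−ρ))]·P₀ = [25.92644/(720·0.7133)]·0.178893
= 0.05048·0.178893 = 0.009031

Final: 0.009031


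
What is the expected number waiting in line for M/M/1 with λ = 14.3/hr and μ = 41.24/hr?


ρ = 14.3/41.24 = 0.3468
Lq = ρ²/(1−ρ) = 0.1202/0.6532 = 0.1841

Final: 0.1841


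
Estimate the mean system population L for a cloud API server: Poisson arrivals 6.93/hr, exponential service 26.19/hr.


ρ = λ/μ = 6.93/26.19 = 0.2646
L = ρ/(1−ρ) = 0.2646/(1 − 0.2646) = 0.2646/0.7354 = 0.3598

Final: 0.3598


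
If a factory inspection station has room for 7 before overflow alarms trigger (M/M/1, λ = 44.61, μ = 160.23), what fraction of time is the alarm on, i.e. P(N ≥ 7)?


ρ = 44.61/160.23 = 0.2784
P(N ≥ n) = ρ^n = 0.2784^7 = 0.0001297

Final: 0.0001297


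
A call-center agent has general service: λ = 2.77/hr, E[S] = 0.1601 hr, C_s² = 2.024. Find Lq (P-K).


ρ = λ·E[S] = 2.77·0.1601 = 0.4435
Lq = ρ²(1+C_s²)/(2(1−ρ)) = 0.1967·(1+2.024)/(2·0.5565)
= 0.1967·3.0240/1.1130 = 0.53433

Final: 0.53433


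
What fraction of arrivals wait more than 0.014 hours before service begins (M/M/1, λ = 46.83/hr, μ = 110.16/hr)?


ρ = 46.83/110.16 = 0.4251
P(Wq > t) = ρ·e^{−(μ−λ)t} = 0.4251·e^{−0.8866}
= 0.4251·0.412046 = 0.175164

Final: 0.175164


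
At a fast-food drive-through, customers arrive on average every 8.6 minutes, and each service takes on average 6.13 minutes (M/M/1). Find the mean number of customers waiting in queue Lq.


λ = 60/8.6 = 6.9767 /hr
μ = 60/6.13 = 9.7879 /hr
ρ = λ/μ = 6.9767/9.7879 = 0.7128
Lq = ρ²/(1−ρ) = 0.5081/0.2872 = 1.7690

Final: 1.7690


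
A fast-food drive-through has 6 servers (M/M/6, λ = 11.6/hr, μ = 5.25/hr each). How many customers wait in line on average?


a = λ/μ = 2.2095; ρ = a/6 = 0.3683
P₀ = 0.109456
Lq = P₀·a^c·ρ / (c!·(1−ρ)²) = 0.109456·116.35689·0.3683/(720·0.39910)
= 0.01632

Final: 0.01632


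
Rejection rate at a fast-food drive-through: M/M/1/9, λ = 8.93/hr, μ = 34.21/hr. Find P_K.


ρ = λ/μ = 8.93/34.21 = 0.2610
P_K = (1−ρ)ρ^K/(1−ρ^(K+1)) = (0.7390·0.000005627)/(1 − 0.000001469)
= 0.000004158/0.999999 = 0.000004158

Final: 0.000004158


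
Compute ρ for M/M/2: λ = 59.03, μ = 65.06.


ρ = λ/(cμ) = 59.03/(2·65.06) = 59.03/130.12 = 0.4537

Final: 0.4537


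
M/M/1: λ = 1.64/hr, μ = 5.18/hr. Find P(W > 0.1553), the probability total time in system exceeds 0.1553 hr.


W ~ Exponential(μ−λ) for M/M/1.
μ − λ = 5.18 − 1.64 = 3.5400
P(W > t) = e^{−(μ−λ)t} = e^{−0.5498} = 0.577087

Final: 0.577087


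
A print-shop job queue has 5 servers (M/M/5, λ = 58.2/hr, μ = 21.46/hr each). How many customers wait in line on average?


a = λ/μ = 2.7120; ρ = a/5 = 0.5424
P₀ = 0.063939
Lq = P₀·a^c·ρ / (c!·(1−ρ)²) = 0.063939·146.71224·0.5424/(120·0.20939)
= 0.20249

Final: 0.20249


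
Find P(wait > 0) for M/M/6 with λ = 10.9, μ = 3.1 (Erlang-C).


a = λ/μ = 3.5161; ρ = a/6 = 0.5860
P₀ = 0.028466 (from M/M/c formula)
C(c,a) = [a^c/(c!(1−ρ))]·P₀ = [1889.68243/(720·0.4140)]·0.028466
= 6.33984·0.028466 = 0.180469

Final: 0.180469


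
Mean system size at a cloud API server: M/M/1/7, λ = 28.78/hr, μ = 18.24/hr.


ρ = 28.78/18.24 = 1.5779
L = ρ[1 − (K+1)ρ^K + Kρ^(K+1)] / [(1−ρ)(1−ρ^(K+1))]
Numerator: 1.5779·(1 − 8·24.347910 + 7·38.417371) = 118.557061
Denominator: (-0.5779)·(-37.417371) = 21.621661
L = 118.557061/21.621661 = 5.4833

Final: 5.4833


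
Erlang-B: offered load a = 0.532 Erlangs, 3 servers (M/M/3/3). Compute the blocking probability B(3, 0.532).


B(c,a) = (a^c/c!) / Σ_{k=0}^{c} a^k/k!
a^3/3! = 0.025095
Σ terms (k=0..3): 1.00000 + 0.53200 + 0.14151 + 0.02509 = 1.698607
B = 0.025095/1.698607 = 0.014774

Final: 0.014774


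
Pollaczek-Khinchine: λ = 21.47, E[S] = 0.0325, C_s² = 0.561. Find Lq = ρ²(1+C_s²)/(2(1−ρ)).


ρ = λ·E[S] = 21.47·0.0325 = 0.6978
Lq = ρ²(1+C_s²)/(2(1−ρ)) = 0.4869·(1+0.561)/(2·0.3022)
= 0.4869·1.5610/0.6044 = 1.25740

Final: 1.25740


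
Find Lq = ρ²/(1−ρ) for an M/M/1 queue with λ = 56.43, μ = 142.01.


ρ = 56.43/142.01 = 0.3974
Lq = ρ²/(1−ρ) = 0.1579/0.6026 = 0.2620

Final: 0.2620


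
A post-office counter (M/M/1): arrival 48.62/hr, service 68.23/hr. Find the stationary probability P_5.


ρ = 48.62/68.23 = 0.7126
P_n = (1−ρ)·ρ^n = (1 − 0.7126)·0.7126^5 = 0.2874·0.183738 = 0.052808

Final: 0.052808


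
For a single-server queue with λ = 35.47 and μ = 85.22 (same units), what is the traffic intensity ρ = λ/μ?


ρ = λ/μ = 35.47/85.22 = 0.4162

Final: 0.4162


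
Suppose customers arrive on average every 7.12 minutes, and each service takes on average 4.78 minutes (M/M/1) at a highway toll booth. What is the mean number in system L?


λ = 60/7.12 = 8.4270 /hr
μ = 60/4.78 = 12.5523 /hr
ρ = λ/μ = 8.4270/12.5523 = 0.6713
L = ρ/(1−ρ) = 0.6713/0.3287 = 2.0427

Final: 2.0427


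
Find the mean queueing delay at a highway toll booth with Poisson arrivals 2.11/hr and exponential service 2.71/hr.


ρ = 2.11/2.71 = 0.7786
Wq = ρ/(μ−λ) = 0.7786/(2.71 − 2.11) = 0.7786/0.6000 = 1.2977 hr

Final: 1.2977 hr


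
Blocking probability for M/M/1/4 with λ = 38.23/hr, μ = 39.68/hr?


ρ = λ/μ = 38.23/39.68 = 0.9635
P_K = (1−ρ)ρ^K/(1−ρ^(K+1)) = (0.03654·0.861649)/(1 − 0.830163)
= 0.031487/0.169837 = 0.185393

Final: 0.185393


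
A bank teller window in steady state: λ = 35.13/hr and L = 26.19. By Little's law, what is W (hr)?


W = L/λ = 26.19/35.13 = 0.7455 hr

Final: 0.7455 hr


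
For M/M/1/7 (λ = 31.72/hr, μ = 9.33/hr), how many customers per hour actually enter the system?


ρ = 3.3998; P_K = (1−ρ)ρ^7/(1−ρ^8) = 0.705903
λ_eff = λ(1 − P_K) = 31.72·(1 − 0.705903) = 31.72·0.294097 = 9.3287 /hr

Final: 9.3287 /hr


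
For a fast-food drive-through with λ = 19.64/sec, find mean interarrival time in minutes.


Mean interarrival time = 1/λ = 1/19.64 second = 0.05092 second
In minutes: 0.05092 × 0.0166667 = 0.0008486 min

Final: 0.0008486 min


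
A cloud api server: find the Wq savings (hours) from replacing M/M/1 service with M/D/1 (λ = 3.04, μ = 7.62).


ρ = 3.04/7.62 = 0.3990
Wq(M/M/1) = ρ/(μ−λ) = 0.3990/4.58 = 0.08711 hr
Wq(M/D/1) = ρ/(2(μ−λ)) = 0.04355 hr
Savings = 0.08711 − 0.04355 = 0.04355 hr

Final: 0.04355 hr


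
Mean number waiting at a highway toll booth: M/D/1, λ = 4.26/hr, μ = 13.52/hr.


ρ = 4.26/13.52 = 0.3151
M/D/1: Lq = ρ²/(2(1−ρ)) = 0.09928/(2·0.6849) = 0.07248

Final: 0.07248


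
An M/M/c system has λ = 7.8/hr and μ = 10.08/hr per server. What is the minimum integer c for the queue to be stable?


Stability requires cμ > λ ⇔ c > λ/μ.
λ/μ = 7.8/10.08 = 0.7738
Minimum integer c = ⌊0.7738⌋ + 1 = 1
Check: 1·10.08 = 10.08 > 7.8, while 0·10.08 = 0.00 ≤ 7.8

Final: 1 servers


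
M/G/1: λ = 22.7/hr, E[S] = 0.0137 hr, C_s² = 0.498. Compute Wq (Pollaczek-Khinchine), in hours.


ρ = λ·E[S] = 22.7·0.0137 = 0.3110
E[S²] = E[S]²(1+C_s²) = 0.0137²·(1+0.498) = 0.0002812
Wq = λ·E[S²]/(2(1−ρ)) = 22.7·0.0002812/(2·0.6890) = 0.004632 hr

Final: 0.004632 hr


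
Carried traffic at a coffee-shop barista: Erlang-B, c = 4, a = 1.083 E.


B(4,1.083) = 0.019507 (Erlang-B)
Carried load = a(1 − B) = 1.083·(1 − 0.019507) = 1.083·0.980493 = 1.0619 E

Final: 1.0619 Erlangs


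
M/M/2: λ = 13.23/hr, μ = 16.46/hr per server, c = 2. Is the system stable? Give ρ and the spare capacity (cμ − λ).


Total capacity cμ = 2·16.46 = 32.92/hr
ρ = λ/(cμ) = 13.23/32.92 = 0.4019
Stable ⇔ ρ < 1: YES
Spare capacity = cμ − λ = 32.92 − 13.23 = 19.69/hr

Final: ρ = 0.4019; stable; margin = 19.69/hr


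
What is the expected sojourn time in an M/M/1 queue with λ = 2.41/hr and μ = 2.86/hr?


W = 1/(μ−λ) = 1/(2.86 − 2.41) = 1/0.4500 = 2.2222 hr

Final: 2.2222 hr


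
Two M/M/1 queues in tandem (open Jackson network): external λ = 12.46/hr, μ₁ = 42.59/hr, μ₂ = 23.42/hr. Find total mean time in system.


Each node sees arrival rate λ = 12.46/hr (tandem ⇒ throughput preserved).
W₁ = 1/(μ₁−λ) = 1/(42.59−12.46) = 0.03319 hr
W₂ = 1/(μ₂−λ) = 1/(23.42−12.46) = 0.09124 hr
W_total = W₁ + W₂ = 0.03319 + 0.09124 = 0.12443 hr

Final: 0.12443 hr


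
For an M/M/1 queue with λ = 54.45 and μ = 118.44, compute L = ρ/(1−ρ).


ρ = λ/μ = 54.45/118.44 = 0.4597
L = ρ/(1−ρ) = 0.4597/(1 − 0.4597) = 0.4597/0.5403 = 0.8509

Final: 0.8509


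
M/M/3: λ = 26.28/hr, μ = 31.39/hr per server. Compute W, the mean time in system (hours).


a = 0.8372; ρ = 0.2791; P₀ = 0.430417
Lq = P₀·a^c·ρ/(c!(1−ρ)²) = 0.02260
Wq = Lq/λ = 0.02260/26.28 = 0.0008601 hr
W = Wq + 1/μ = 0.0008601 + 0.03186 = 0.03272 hr

Final: 0.03272 hr


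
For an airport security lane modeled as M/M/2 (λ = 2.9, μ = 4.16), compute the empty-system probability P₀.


a = λ/μ = 2.9/4.16 = 0.6971; ρ = a/c = 0.3486
Σ_{k=0}^{1} a^k/k! (terms k=0..1) = 1.00000 + 0.69712 = 1.69712
Tail: a^2/(2!(1−ρ)) = 0.48597/(2·0.6514) = 0.37300
P₀ = 1/(1.69712 + 0.37300) = 1/2.07011 = 0.483066

Final: 0.483066


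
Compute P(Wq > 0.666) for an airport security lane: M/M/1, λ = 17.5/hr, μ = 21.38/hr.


ρ = 17.5/21.38 = 0.8185
P(Wq > t) = ρ·e^{−(μ−λ)t} = 0.8185·e^{−2.5841}
= 0.8185·0.075465 = 0.061770

Final: 0.061770


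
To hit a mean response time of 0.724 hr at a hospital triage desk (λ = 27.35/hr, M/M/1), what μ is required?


W = 1/(μ−λ) ⇒ μ − λ = 1/W = 1/0.724 = 1.3812
μ = λ + 1/W = 27.35 + 1.3812 = 28.7312 per hr

Final: 28.7312 /hr


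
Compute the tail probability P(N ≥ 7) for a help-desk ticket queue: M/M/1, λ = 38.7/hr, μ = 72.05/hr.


ρ = 38.7/72.05 = 0.5371
P(N ≥ n) = ρ^n = 0.5371^7 = 0.012898

Final: 0.012898


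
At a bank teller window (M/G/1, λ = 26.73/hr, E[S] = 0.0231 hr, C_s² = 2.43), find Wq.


ρ = λ·E[S] = 26.73·0.0231 = 0.6175
E[S²] = E[S]²(1+C_s²) = 0.0231²·(1+2.43) = 0.001830
Wq = λ·E[S²]/(2(1−ρ)) = 26.73·0.001830/(2·0.3825) = 0.06395 hr

Final: 0.06395 hr


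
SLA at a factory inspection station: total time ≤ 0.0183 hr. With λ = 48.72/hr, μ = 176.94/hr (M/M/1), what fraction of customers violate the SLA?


W ~ Exponential(μ−λ) for M/M/1.
μ − λ = 176.94 − 48.72 = 128.2200
P(W > t) = e^{−(μ−λ)t} = e^{−2.3464} = 0.095711

Final: 0.095711


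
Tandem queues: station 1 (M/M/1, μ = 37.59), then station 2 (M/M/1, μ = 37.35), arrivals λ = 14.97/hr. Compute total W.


Each node sees arrival rate λ = 14.97/hr (tandem ⇒ throughput preserved).
W₁ = 1/(μ₁−λ) = 1/(37.59−14.97) = 0.04421 hr
W₂ = 1/(μ₂−λ) = 1/(37.35−14.97) = 0.04468 hr
W_total = W₁ + W₂ = 0.04421 + 0.04468 = 0.08889 hr

Final: 0.08889 hr


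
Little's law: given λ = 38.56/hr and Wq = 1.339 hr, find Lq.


Lq = λWq = 38.56·1.339 = 51.6318

Final: 51.6318


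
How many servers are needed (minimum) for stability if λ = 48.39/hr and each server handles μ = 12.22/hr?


Stability requires cμ > λ ⇔ c > λ/μ.
λ/μ = 48.39/12.22 = 3.9599
Minimum integer c = ⌊3.9599⌋ + 1 = 4
Check: 4·12.22 = 48.88 > 48.39, while 3·12.22 = 36.66 ≤ 48.39

Final: 4 servers


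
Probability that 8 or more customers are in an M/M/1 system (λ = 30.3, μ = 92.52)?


ρ = 30.3/92.52 = 0.3275
P(N ≥ n) = ρ^n = 0.3275^8 = 0.0001323

Final: 0.0001323


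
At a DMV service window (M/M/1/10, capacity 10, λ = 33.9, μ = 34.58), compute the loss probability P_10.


ρ = λ/μ = 33.9/34.58 = 0.9803
P_K = (1−ρ)ρ^K/(1−ρ^(K+1)) = (0.01966·0.819874)/(1 − 0.803752)
= 0.016122/0.196248 = 0.082153

Final: 0.082153


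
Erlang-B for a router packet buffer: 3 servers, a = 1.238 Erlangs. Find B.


B(c,a) = (a^c/c!) / Σ_{k=0}^{c} a^k/k!
a^3/3! = 0.316236
Σ terms (k=0..3): 1.00000 + 1.23800 + 0.76632 + 0.31624 = 3.320558
B = 0.316236/3.320558 = 0.095236

Final: 0.095236


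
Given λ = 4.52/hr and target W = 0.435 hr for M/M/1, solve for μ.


W = 1/(μ−λ) ⇒ μ − λ = 1/W = 1/0.435 = 2.2989
μ = λ + 1/W = 4.52 + 2.2989 = 6.8189 per hr

Final: 6.8189 /hr


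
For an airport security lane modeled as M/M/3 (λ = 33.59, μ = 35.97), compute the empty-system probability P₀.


a = λ/μ = 33.59/35.97 = 0.9338; ρ = a/c = 0.3113
Σ_{k=0}^{2} a^k/k! (terms k=0..2) = 1.00000 + 0.93383 + 0.43602 = 2.36986
Tail: a^3/(3!(1−ρ)) = 0.81435/(6·0.6887) = 0.19707
P₀ = 1/(2.36986 + 0.19707) = 1/2.56692 = 0.389571

Final: 0.389571


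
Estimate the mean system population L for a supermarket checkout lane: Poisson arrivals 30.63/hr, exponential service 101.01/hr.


ρ = λ/μ = 30.63/101.01 = 0.3032
L = ρ/(1−ρ) = 0.3032/(1 − 0.3032) = 0.3032/0.6968 = 0.4352

Final: 0.4352


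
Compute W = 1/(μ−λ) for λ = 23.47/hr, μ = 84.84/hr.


W = 1/(μ−λ) = 1/(84.84 − 23.47) = 1/61.37 = 0.01629 hr

Final: 0.01629 hr
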